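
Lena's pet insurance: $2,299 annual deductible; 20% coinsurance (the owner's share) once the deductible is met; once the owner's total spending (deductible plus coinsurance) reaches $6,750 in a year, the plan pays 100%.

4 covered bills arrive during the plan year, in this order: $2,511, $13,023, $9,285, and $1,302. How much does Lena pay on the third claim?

$1,804

Claim 1 — $2,511: $2,299 finishes the deductible; $212 goes to coinsurance; coinsurance $212 × 20% = $42.40. Owner pays $2,341.40; OOP now $2,341.40.
Claim 2 — $13,023: deductible already satisfied, so owner's share is 20% × $13,023 = $2,604.60. Cost to owner: $2,604.60. OOP to date $4,946.
Claim 3 — $9,285: 20% coinsurance on $9,285 = $1,857. That would push OOP to $6,803, over the $6,750 cap, so owner pays $6,750 − $4,946 = $1,804.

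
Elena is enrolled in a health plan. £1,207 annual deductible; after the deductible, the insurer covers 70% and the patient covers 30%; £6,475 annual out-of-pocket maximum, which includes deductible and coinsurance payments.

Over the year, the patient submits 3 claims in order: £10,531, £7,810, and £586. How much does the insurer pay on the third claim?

£458.20

Bill 1, £10,531: deductible takes £1,207, £9,324 remains; 30% of £9,324 = £2,797.20. Cost to patient: £4,004.20. OOP to date £4,004.20. Plan pays £10,531 − £4,004.20 = £6,526.80.
Bill 2, £7,810: deductible already satisfied, so patient's share is 30% × £7,810 = £2,343. Patient pays £2,343; OOP now £6,347.20. Insurer: £7,810 − £2,343 = £5,467.
Bill 3, £586: deductible met; 30% of £586 = £175.80. OOP would hit £6,523 > £6,475, so the cap limits the patient to £6,475 − £6,347.20 = £127.80. Insurer: £586 − £127.80 = £458.20.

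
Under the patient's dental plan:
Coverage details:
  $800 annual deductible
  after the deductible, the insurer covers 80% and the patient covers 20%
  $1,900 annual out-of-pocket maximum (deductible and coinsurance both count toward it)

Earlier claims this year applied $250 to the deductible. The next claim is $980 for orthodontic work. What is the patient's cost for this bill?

$250 of the $800 deductible is already met, leaving $550.
That leaves $980 − $550 = $430 for coinsurance.
Coinsurance: $430 × 20% = $86.
So the patient owes $550 + $86 = $636 before any cap.
Total out-of-pocket so far would be $250 + $636 = $886, below the $1,900 cap — no reduction.

$636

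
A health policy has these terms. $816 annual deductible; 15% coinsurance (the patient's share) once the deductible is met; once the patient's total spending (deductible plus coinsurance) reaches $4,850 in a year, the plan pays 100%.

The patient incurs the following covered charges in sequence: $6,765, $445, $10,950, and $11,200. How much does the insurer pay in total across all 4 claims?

Bill 1, $6,765: $816 finishes the deductible; $5,949 goes to coinsurance; coinsurance $5,949 × 15% = $892.35. Patient pays $1,708.35; OOP now $1,708.35. Insurer: $6,765 − $1,708.35 = $5,056.65.
Bill 2, $445: 15% coinsurance on $445 = $66.75. Cost to patient: $66.75. OOP to date $1,775.10. Plan pays $445 − $66.75 = $378.25.
Bill 3, $10,950: deductible met; 15% of $10,950 = $1,642.50. Patient pays $1,642.50; OOP now $3,417.60. Insurer: $10,950 − $1,642.50 = $9,307.50.
Bill 4, $11,200: deductible already satisfied, so patient's share is 15% × $11,200 = $1,680. OOP would hit $5,097.60 > $4,850, so the cap limits the patient to $4,850 − $3,417.60 = $1,432.40. Insurer: $11,200 − $1,432.40 = $9,767.60.
Insurer total = bills − patient's total = $29,360 − $4,850 = $24,510.

$24,510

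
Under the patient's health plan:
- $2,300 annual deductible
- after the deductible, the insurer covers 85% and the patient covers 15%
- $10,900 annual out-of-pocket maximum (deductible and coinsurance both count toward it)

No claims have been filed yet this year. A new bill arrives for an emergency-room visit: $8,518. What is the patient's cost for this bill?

Deductible not yet touched, so the first $2,300 of the bill goes to the deductible.
After the $2,300 deductible portion, $8,518 − $2,300 = $6,218 is subject to coinsurance.
Patient's 15% share of $6,218 is $932.70.
That puts the patient's cost at $2,300 + $932.70 = $3,232.70 before any cap.
Year-to-date out-of-pocket becomes $0 + $3,232.70 = $3,232.70, still under the $10,900 maximum, so no cap applies.

$3,232.70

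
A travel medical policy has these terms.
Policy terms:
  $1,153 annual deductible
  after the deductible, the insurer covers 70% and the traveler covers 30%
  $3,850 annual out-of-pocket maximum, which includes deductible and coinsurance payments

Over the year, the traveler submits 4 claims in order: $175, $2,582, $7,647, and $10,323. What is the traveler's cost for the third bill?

Claim 1 — $175: all of it applies to the deductible. Traveler pays $175; OOP now $175.
Claim 2 — $2,582: deductible takes $978, $1,604 remains; traveler's 30% is $481.20. Cost to traveler: $1,459.20. OOP to date $1,634.20.
Claim 3 — $7,647: deductible met; 30% of $7,647 = $2,294.10. OOP would hit $3,928.30 > $3,850, so the cap limits the traveler to $3,850 − $1,634.20 = $2,215.80.

$2,215.80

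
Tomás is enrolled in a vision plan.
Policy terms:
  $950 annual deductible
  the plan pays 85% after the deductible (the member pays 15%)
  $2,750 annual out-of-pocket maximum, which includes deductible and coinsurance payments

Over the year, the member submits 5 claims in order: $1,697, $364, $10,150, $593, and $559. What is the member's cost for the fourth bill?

Claim 1 — $1,697: $950 to deductible, leaving $747; 15% of $747 = $112.05. Member pays $1,062.05; OOP now $1,062.05.
Claim 2 — $364: deductible already satisfied, so member's share is 15% × $364 = $54.60. Member owes $54.60 (running OOP $1,116.65).
Claim 3 — $10,150: deductible already satisfied, so member's share is 15% × $10,150 = $1,522.50. Cost to member: $1,522.50. OOP to date $2,639.15.
Claim 4 — $593: deductible met; 15% of $593 = $88.95. Member owes $88.95 (running OOP $2,728.10).

$88.95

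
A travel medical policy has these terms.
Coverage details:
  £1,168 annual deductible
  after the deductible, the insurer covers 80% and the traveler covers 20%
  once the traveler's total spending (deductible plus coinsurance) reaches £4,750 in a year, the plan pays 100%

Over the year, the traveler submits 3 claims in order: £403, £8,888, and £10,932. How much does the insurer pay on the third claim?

Claim 1 — £403: all of it applies to the deductible. Traveler owes £403 (running OOP £403). Insurer: £403 − £403 = £0.
Claim 2 — £8,888: £765 finishes the deductible; £8,123 goes to coinsurance; coinsurance £8,123 × 20% = £1,624.60. Traveler pays £2,389.60; OOP now £2,792.60. Plan pays £8,888 − £2,389.60 = £6,498.40.
Claim 3 — £10,932: 20% coinsurance on £10,932 = £2,186.40. Adding that to £2,792.60 gives £4,979, past the £4,750 cap; traveler pays only £4,750 − £2,792.60 = £1,957.40. Insurer: £10,932 − £1,957.40 = £8,974.60.

£8,974.60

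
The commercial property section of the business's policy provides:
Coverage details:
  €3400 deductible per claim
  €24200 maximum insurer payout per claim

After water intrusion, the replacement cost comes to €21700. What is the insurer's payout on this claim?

€18300

Less the €3400 deductible: €21700 − €3400 = €18300.
That's under the €24200 cap, so the insurer reimburses the full €18300.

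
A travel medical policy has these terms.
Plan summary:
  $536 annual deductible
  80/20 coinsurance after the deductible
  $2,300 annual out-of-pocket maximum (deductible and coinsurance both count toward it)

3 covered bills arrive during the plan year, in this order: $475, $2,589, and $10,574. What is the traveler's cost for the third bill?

$1,258.40

Claim 1 ($475): entire amount goes to the deductible. Traveler owes $475 (running OOP $475).
Claim 2 ($2,589): deductible takes $61, $2,528 remains; 20% of $2,528 = $505.60. Traveler owes $566.60 (running OOP $1,041.60).
Claim 3 ($10,574): deductible met; 20% of $10,574 = $2,114.80. That would push OOP to $3,156.40, over the $2,300 cap, so traveler pays $2,300 − $1,041.60 = $1,258.40.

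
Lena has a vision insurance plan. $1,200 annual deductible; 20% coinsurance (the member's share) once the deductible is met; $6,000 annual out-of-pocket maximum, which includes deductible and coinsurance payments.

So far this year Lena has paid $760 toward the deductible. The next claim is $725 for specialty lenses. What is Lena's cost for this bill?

$497

Remaining deductible: $1,200 − $760 = $440.
That leaves $725 − $440 = $285 for coinsurance.
Member's 20% share of $285 is $57.
So the member owes $440 + $57 = $497 before any cap.
Year-to-date out-of-pocket becomes $760 + $497 = $1,257, still under the $6,000 maximum, so no cap applies.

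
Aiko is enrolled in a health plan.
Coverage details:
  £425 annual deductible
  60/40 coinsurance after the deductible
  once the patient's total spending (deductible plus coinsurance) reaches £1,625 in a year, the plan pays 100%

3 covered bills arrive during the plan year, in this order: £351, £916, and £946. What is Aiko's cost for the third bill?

Claim 1 (£351): entire amount goes to the deductible. Patient pays £351; OOP now £351.
Claim 2 (£916): £74 to deductible, leaving £842; 40% of £842 = £336.80. Patient owes £410.80 (running OOP £761.80).
Claim 3 (£946): deductible met; 40% of £946 = £378.40. Patient pays £378.40; OOP now £1,140.20.

£378.40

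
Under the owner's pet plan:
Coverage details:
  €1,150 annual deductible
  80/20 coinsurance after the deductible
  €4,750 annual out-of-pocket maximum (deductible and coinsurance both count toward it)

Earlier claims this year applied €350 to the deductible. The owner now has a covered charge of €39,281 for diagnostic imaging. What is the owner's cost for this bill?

€4,400

Remaining deductible: €1,150 − €350 = €800.
After the €800 deductible portion, €39,281 − €800 = €38,481 is subject to coinsurance.
Coinsurance: €38,481 × 20% = €7,696.20.
That puts the owner's cost at €800 + €7,696.20 = €8,496.20 before any cap.
That would bring total out-of-pocket to €8,846.20, past the €4,750 cap. The owner is capped at €4,750 − €350 = €4,400 on this claim.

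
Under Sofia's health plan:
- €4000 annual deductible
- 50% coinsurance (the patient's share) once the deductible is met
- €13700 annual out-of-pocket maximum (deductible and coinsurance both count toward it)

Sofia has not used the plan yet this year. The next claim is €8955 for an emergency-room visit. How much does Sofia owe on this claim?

The full €4000 deductible is still open; €4000 of this bill applies to it.
After the €4000 deductible portion, €8955 − €4000 = €4955 is subject to coinsurance.
50% of €4955 = €2477.50 falls to the patient.
So the patient owes €4000 + €2477.50 = €6477.50 before any cap.
Cumulative spending €0 + €6477.50 = €6477.50 stays under the €13700 maximum.

€6477.50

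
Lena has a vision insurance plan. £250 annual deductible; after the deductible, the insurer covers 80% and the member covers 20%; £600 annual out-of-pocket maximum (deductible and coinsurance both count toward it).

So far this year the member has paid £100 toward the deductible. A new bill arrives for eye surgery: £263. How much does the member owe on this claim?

£172.60

Remaining deductible: £250 − £100 = £150.
After the £150 deductible portion, £263 − £150 = £113 is subject to coinsurance.
20% of £113 = £22.60 falls to the member.
Member responsibility before any cap: £150 + £22.60 = £172.60.
Total out-of-pocket so far would be £100 + £172.60 = £272.60, below the £600 cap — no reduction.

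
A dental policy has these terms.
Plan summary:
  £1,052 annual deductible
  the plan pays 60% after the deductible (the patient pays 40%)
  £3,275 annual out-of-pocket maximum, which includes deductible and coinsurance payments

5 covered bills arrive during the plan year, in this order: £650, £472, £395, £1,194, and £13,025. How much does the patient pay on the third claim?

Bill 1, £650: all of it applies to the deductible. Patient pays £650; OOP now £650.
Bill 2, £472: deductible takes £402, £70 remains; 40% of £70 = £28. Patient owes £430 (running OOP £1,080).
Bill 3, £395: deductible met; 40% of £395 = £158. Patient pays £158; OOP now £1,238.

£158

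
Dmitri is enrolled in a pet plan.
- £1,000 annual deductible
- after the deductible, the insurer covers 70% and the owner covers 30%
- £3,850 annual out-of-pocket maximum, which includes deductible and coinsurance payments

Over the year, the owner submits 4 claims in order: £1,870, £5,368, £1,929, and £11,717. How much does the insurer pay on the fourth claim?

Bill 1, £1,870: £1,000 finishes the deductible; £870 goes to coinsurance; coinsurance £870 × 30% = £261. Owner owes £1,261 (running OOP £1,261). Insurer: £1,870 − £1,261 = £609.
Bill 2, £5,368: 30% coinsurance on £5,368 = £1,610.40. Owner owes £1,610.40 (running OOP £2,871.40). Plan pays £5,368 − £1,610.40 = £3,757.60.
Bill 3, £1,929: 30% coinsurance on £1,929 = £578.70. Cost to owner: £578.70. OOP to date £3,450.10. Plan pays £1,929 − £578.70 = £1,350.30.
Bill 4, £11,717: 30% coinsurance on £11,717 = £3,515.10. That would push OOP to £6,965.20, over the £3,850 cap, so owner pays £3,850 − £3,450.10 = £399.90. Insurer: £11,717 − £399.90 = £11,317.10.

£11,317.10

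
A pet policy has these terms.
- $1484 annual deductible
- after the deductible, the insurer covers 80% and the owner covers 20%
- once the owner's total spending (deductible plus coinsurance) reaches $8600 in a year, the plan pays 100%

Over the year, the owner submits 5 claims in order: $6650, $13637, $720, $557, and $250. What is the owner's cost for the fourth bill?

$111.40

Bill 1, $6650: $1484 finishes the deductible; $5166 goes to coinsurance; coinsurance $5166 × 20% = $1033.20. Cost to owner: $2517.20. OOP to date $2517.20.
Bill 2, $13637: deductible already satisfied, so owner's share is 20% × $13637 = $2727.40. Owner pays $2727.40; OOP now $5244.60.
Bill 3, $720: deductible met; 20% of $720 = $144. Owner pays $144; OOP now $5388.60.
Bill 4, $557: 20% coinsurance on $557 = $111.40. Cost to owner: $111.40. OOP to date $5500.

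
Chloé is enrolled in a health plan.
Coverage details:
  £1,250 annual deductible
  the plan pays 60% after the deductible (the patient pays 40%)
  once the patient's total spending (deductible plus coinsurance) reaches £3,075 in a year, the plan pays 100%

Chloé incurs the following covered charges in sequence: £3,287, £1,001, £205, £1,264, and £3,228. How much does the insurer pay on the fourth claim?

Claim 1 — £3,287: deductible takes £1,250, £2,037 remains; 40% of £2,037 = £814.80. Patient pays £2,064.80; OOP now £2,064.80. Plan pays £3,287 − £2,064.80 = £1,222.20.
Claim 2 — £1,001: deductible already satisfied, so patient's share is 40% × £1,001 = £400.40. Cost to patient: £400.40. OOP to date £2,465.20. Insurer: £1,001 − £400.40 = £600.60.
Claim 3 — £205: deductible already satisfied, so patient's share is 40% × £205 = £82. Patient owes £82 (running OOP £2,547.20). Plan pays £205 − £82 = £123.
Claim 4 — £1,264: deductible met; 40% of £1,264 = £505.60. Cost to patient: £505.60. OOP to date £3,052.80. Plan pays £1,264 − £505.60 = £758.40.

£758.40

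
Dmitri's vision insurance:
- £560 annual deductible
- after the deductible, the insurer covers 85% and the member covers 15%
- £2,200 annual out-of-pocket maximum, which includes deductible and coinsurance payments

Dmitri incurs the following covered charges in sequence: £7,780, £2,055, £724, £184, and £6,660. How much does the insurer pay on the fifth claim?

Bill 1, £7,780: £560 to deductible, leaving £7,220; coinsurance £7,220 × 15% = £1,083. Cost to member: £1,643. OOP to date £1,643. Plan pays £7,780 − £1,643 = £6,137.
Bill 2, £2,055: deductible already satisfied, so member's share is 15% × £2,055 = £308.25. Cost to member: £308.25. OOP to date £1,951.25. Insurer: £2,055 − £308.25 = £1,746.75.
Bill 3, £724: deductible met; 15% of £724 = £108.60. Cost to member: £108.60. OOP to date £2,059.85. Insurer: £724 − £108.60 = £615.40.
Bill 4, £184: deductible already satisfied, so member's share is 15% × £184 = £27.60. Cost to member: £27.60. OOP to date £2,087.45. Insurer: £184 − £27.60 = £156.40.
Bill 5, £6,660: deductible met; 15% of £6,660 = £999. OOP would hit £3,086.45 > £2,200, so the cap limits the member to £2,200 − £2,087.45 = £112.55. Plan pays £6,660 − £112.55 = £6,547.45.

£6,547.45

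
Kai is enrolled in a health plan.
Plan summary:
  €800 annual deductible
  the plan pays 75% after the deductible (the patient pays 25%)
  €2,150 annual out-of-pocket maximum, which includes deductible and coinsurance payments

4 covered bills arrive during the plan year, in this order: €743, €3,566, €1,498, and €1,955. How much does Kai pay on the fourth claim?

#1 (€743): entire amount goes to the deductible. Cost to patient: €743. OOP to date €743.
#2 (€3,566): €57 finishes the deductible; €3,509 goes to coinsurance; 25% of €3,509 = €877.25. Cost to patient: €934.25. OOP to date €1,677.25.
#3 (€1,498): deductible already satisfied, so patient's share is 25% × €1,498 = €374.50. Patient owes €374.50 (running OOP €2,051.75).
#4 (€1,955): deductible already satisfied, so patient's share is 25% × €1,955 = €488.75. OOP would hit €2,540.50 > €2,150, so the cap limits the patient to €2,150 − €2,051.75 = €98.25.

€98.25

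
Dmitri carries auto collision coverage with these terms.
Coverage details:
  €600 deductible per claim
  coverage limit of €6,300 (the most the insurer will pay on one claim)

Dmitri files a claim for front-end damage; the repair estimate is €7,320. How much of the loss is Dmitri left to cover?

€1,020

After the deductible, €7,320 − €600 = €6,720 remains.
The €6,300 per-incident cap binds; insurer pays €6,300.
Driver's share is the uncovered remainder: €7,320 − €6,300 = €1,020.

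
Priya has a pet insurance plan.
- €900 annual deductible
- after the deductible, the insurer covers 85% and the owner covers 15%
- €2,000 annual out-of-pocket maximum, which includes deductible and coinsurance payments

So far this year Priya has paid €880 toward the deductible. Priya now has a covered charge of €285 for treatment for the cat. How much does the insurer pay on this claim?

Deductible still to meet: €900 − €880 = €20.
After the €20 deductible portion, €285 − €20 = €265 is subject to coinsurance.
Owner's 15% share of €265 is €39.75.
Owner responsibility before any cap: €20 + €39.75 = €59.75.
Total out-of-pocket so far would be €880 + €59.75 = €939.75, below the €2,000 cap — no reduction.
Insurer pays the balance: €285 − €59.75 = €225.25.

€225.25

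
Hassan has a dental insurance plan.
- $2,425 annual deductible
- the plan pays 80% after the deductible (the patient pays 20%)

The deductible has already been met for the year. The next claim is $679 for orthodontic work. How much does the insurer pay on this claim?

The deductible is already satisfied, so the full bill goes to coinsurance.
20% of $679 = $135.80 falls to the patient.
Insurer pays the balance: $679 − $135.80 = $543.20.

$543.20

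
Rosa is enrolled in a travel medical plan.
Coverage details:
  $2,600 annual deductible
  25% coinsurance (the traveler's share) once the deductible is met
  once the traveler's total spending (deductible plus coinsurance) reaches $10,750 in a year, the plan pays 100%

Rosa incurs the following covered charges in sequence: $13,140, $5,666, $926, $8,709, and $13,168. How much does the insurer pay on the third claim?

$694.50

Bill 1, $13,140: $2,600 to deductible, leaving $10,540; coinsurance $10,540 × 25% = $2,635. Cost to traveler: $5,235. OOP to date $5,235. Insurer: $13,140 − $5,235 = $7,905.
Bill 2, $5,666: deductible met; 25% of $5,666 = $1,416.50. Traveler owes $1,416.50 (running OOP $6,651.50). Insurer: $5,666 − $1,416.50 = $4,249.50.
Bill 3, $926: deductible already satisfied, so traveler's share is 25% × $926 = $231.50. Traveler owes $231.50 (running OOP $6,883). Insurer: $926 − $231.50 = $694.50.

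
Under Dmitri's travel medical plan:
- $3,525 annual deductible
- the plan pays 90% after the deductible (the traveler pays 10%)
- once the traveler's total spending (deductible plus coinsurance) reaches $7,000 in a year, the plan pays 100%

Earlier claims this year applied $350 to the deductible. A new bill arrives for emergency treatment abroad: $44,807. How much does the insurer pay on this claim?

Deductible still to meet: $3,525 − $350 = $3,175.
After the $3,175 deductible portion, $44,807 − $3,175 = $41,632 is subject to coinsurance.
Coinsurance: $41,632 × 10% = $4,163.20.
That puts the traveler's cost at $3,175 + $4,163.20 = $7,338.20 before any cap.
Adding $7,338.20 to the $350 already spent would give $7,688.20, which exceeds the $7,000 cap; the traveler pays just $7,000 − $350 = $6,650.
The plan picks up $44,807 − $6,650 = $38,157.

$38,157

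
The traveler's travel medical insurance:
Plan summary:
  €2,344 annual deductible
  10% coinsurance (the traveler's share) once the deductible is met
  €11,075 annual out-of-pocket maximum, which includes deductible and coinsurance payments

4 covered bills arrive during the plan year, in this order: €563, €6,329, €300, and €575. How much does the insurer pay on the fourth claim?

€517.50

Claim 1 — €563: all of it applies to the deductible. Cost to traveler: €563. OOP to date €563. Insurer: €563 − €563 = €0.
Claim 2 — €6,329: deductible takes €1,781, €4,548 remains; traveler's 10% is €454.80. Traveler pays €2,235.80; OOP now €2,798.80. Insurer: €6,329 − €2,235.80 = €4,093.20.
Claim 3 — €300: deductible met; 10% of €300 = €30. Traveler pays €30; OOP now €2,828.80. Plan pays €300 − €30 = €270.
Claim 4 — €575: deductible already satisfied, so traveler's share is 10% × €575 = €57.50. Cost to traveler: €57.50. OOP to date €2,886.30. Plan pays €575 − €57.50 = €517.50.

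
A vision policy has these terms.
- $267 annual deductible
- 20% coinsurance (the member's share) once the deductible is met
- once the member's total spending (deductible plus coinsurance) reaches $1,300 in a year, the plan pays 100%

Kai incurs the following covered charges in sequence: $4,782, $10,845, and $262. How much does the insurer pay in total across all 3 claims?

#1 ($4,782): deductible takes $267, $4,515 remains; coinsurance $4,515 × 20% = $903. Member owes $1,170 (running OOP $1,170). Insurer: $4,782 − $1,170 = $3,612.
#2 ($10,845): 20% coinsurance on $10,845 = $2,169. OOP would hit $3,339 > $1,300, so the cap limits the member to $1,300 − $1,170 = $130. Plan pays $10,845 − $130 = $10,715.
#3 ($262): deductible met; 20% of $262 = $52.40. OOP would hit $1,352.40 > $1,300, so the cap limits the member to $1,300 − $1,300 = $0. Plan pays $262 − $0 = $262.
Insurer total = bills − member's total = $15,889 − $1,300 = $14,589.

$14,589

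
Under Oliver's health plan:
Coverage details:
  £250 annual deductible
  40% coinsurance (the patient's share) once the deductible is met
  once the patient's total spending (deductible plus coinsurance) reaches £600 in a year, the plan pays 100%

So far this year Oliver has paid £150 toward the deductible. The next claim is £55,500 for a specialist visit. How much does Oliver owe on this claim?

£450

£150 of the £250 deductible is already met, leaving £100.
That leaves £55,500 − £100 = £55,400 for coinsurance.
Patient's 40% share of £55,400 is £22,160.
Patient responsibility before any cap: £100 + £22,160 = £22,260.
Year-to-date out-of-pocket would reach £150 + £22,260 = £22,410, above the £600 maximum, so the patient pays only £600 − £150 = £450.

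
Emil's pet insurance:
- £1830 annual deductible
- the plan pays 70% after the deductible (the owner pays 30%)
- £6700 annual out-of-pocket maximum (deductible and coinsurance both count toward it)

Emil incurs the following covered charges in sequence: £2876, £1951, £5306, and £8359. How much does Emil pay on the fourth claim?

#1 (£2876): £1830 to deductible, leaving £1046; owner's 30% is £313.80. Owner pays £2143.80; OOP now £2143.80.
#2 (£1951): 30% coinsurance on £1951 = £585.30. Owner pays £585.30; OOP now £2729.10.
#3 (£5306): deductible met; 30% of £5306 = £1591.80. Owner pays £1591.80; OOP now £4320.90.
#4 (£8359): deductible met; 30% of £8359 = £2507.70. OOP would hit £6828.60 > £6700, so the cap limits the owner to £6700 − £4320.90 = £2379.10.

£2379.10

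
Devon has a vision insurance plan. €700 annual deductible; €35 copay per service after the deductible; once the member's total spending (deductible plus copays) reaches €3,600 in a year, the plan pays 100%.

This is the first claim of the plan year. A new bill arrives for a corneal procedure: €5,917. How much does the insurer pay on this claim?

The full €700 deductible is still open; €700 of this bill applies to it.
After the €700 deductible portion, €5,917 − €700 = €5,217 is subject to the copay.
Copay on this service: €35.
That puts the member's cost at €700 + €35 = €735 before any cap.
Total out-of-pocket so far would be €0 + €735 = €735, below the €3,600 cap — no reduction.
The insurer covers the remainder: €5,917 − €735 = €5,182.

€5,182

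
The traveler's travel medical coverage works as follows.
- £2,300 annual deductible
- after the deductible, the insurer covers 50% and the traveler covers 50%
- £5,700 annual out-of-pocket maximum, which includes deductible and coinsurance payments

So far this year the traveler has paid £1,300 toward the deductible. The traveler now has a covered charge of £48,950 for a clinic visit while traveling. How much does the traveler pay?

£4,400

Remaining deductible: £2,300 − £1,300 = £1,000.
That leaves £48,950 − £1,000 = £47,950 for coinsurance.
50% of £47,950 = £23,975 falls to the traveler.
Traveler responsibility before any cap: £1,000 + £23,975 = £24,975.
Year-to-date out-of-pocket would reach £1,300 + £24,975 = £26,275, above the £5,700 maximum, so the traveler pays only £5,700 − £1,300 = £4,400.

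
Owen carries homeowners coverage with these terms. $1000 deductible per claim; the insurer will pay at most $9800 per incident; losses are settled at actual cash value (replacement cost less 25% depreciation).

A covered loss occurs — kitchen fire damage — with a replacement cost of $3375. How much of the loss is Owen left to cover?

At 25% depreciation, ACV = $3375 − $843.75 = $2531.25.
After the deductible, $2531.25 − $1000 = $1531.25 remains.
That's under the $9800 cap, so the insurer reimburses the full $1531.25.
Out of pocket: $3375 − $1531.25 = $1843.75.

$1843.75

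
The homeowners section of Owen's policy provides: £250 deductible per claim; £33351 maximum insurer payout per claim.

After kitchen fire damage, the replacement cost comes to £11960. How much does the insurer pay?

£11710

Less the £250 deductible: £11960 − £250 = £11710.
That's under the £33351 cap, so the insurer reimburses the full £11710.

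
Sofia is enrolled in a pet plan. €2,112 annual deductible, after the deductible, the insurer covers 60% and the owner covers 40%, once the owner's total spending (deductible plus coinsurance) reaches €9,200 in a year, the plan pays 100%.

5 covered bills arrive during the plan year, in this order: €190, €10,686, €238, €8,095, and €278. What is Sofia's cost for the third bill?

Claim 1 — €190: all of it applies to the deductible. Cost to owner: €190. OOP to date €190.
Claim 2 — €10,686: €1,922 to deductible, leaving €8,764; owner's 40% is €3,505.60. Owner pays €5,427.60; OOP now €5,617.60.
Claim 3 — €238: deductible already satisfied, so owner's share is 40% × €238 = €95.20. Cost to owner: €95.20. OOP to date €5,712.80.

€95.20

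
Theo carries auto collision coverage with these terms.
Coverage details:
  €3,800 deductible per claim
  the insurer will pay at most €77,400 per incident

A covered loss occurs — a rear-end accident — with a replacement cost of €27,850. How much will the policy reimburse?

€24,050

Less the €3,800 deductible: €27,850 − €3,800 = €24,050.
€24,050 is within the €77,400 limit, so the insurer pays €24,050.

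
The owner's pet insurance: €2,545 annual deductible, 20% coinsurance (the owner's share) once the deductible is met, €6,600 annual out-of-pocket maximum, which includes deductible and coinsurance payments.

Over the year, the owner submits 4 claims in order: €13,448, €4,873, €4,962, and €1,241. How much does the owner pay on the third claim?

Claim 1 (€13,448): €2,545 finishes the deductible; €10,903 goes to coinsurance; 20% of €10,903 = €2,180.60. Owner pays €4,725.60; OOP now €4,725.60.
Claim 2 (€4,873): 20% coinsurance on €4,873 = €974.60. Owner owes €974.60 (running OOP €5,700.20).
Claim 3 (€4,962): 20% coinsurance on €4,962 = €992.40. Adding that to €5,700.20 gives €6,692.60, past the €6,600 cap; owner pays only €6,600 − €5,700.20 = €899.80.

€899.80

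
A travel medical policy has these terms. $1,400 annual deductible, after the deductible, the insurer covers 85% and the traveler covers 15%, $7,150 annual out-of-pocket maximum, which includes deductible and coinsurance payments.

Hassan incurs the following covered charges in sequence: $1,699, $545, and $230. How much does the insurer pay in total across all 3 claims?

Claim 1 ($1,699): $1,400 to deductible, leaving $299; 15% of $299 = $44.85. Traveler pays $1,444.85; OOP now $1,444.85. Plan pays $1,699 − $1,444.85 = $254.15.
Claim 2 ($545): deductible already satisfied, so traveler's share is 15% × $545 = $81.75. Traveler pays $81.75; OOP now $1,526.60. Insurer: $545 − $81.75 = $463.25.
Claim 3 ($230): deductible already satisfied, so traveler's share is 15% × $230 = $34.50. Cost to traveler: $34.50. OOP to date $1,561.10. Plan pays $230 − $34.50 = $195.50.
Insurer total: $254.15 + $463.25 + $195.50 = $912.90.

$912.90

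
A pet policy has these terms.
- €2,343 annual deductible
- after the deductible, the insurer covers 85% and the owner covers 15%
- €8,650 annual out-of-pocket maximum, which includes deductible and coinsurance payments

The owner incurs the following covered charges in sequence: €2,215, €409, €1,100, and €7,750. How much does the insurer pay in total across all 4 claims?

€7,761.35

Claim 1 (€2,215): fully absorbed by the deductible. Owner owes €2,215 (running OOP €2,215). Plan pays €2,215 − €2,215 = €0.
Claim 2 (€409): deductible takes €128, €281 remains; owner's 15% is €42.15. Cost to owner: €170.15. OOP to date €2,385.15. Plan pays €409 − €170.15 = €238.85.
Claim 3 (€1,100): deductible met; 15% of €1,100 = €165. Owner pays €165; OOP now €2,550.15. Plan pays €1,100 − €165 = €935.
Claim 4 (€7,750): deductible met; 15% of €7,750 = €1,162.50. Owner pays €1,162.50; OOP now €3,712.65. Plan pays €7,750 − €1,162.50 = €6,587.50.
Insurer total: €0 + €238.85 + €935 + €6,587.50 = €7,761.35.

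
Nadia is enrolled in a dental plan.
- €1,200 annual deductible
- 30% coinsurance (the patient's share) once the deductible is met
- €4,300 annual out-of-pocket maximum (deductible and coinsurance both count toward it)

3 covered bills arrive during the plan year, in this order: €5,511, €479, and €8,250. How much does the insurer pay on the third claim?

€6,587

Claim 1 (€5,511): €1,200 finishes the deductible; €4,311 goes to coinsurance; patient's 30% is €1,293.30. Patient owes €2,493.30 (running OOP €2,493.30). Plan pays €5,511 − €2,493.30 = €3,017.70.
Claim 2 (€479): deductible met; 30% of €479 = €143.70. Cost to patient: €143.70. OOP to date €2,637. Insurer: €479 − €143.70 = €335.30.
Claim 3 (€8,250): deductible already satisfied, so patient's share is 30% × €8,250 = €2,475. OOP would hit €5,112 > €4,300, so the cap limits the patient to €4,300 − €2,637 = €1,663. Insurer: €8,250 − €1,663 = €6,587.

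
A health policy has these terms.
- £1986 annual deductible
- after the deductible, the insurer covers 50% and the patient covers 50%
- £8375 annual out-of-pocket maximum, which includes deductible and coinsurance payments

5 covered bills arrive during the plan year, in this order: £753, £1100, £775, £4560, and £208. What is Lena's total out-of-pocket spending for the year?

Claim 1 (£753): entire amount goes to the deductible. Patient pays £753; OOP now £753.
Claim 2 (£1100): fully absorbed by the deductible. Cost to patient: £1100. OOP to date £1853.
Claim 3 (£775): £133 finishes the deductible; £642 goes to coinsurance; 50% of £642 = £321. Cost to patient: £454. OOP to date £2307.
Claim 4 (£4560): 50% coinsurance on £4560 = £2280. Patient owes £2280 (running OOP £4587).
Claim 5 (£208): deductible already satisfied, so patient's share is 50% × £208 = £104. Patient pays £104; OOP now £4691.
Total paid by the patient: £753 + £1100 + £454 + £2280 + £104 = £4691.

£4691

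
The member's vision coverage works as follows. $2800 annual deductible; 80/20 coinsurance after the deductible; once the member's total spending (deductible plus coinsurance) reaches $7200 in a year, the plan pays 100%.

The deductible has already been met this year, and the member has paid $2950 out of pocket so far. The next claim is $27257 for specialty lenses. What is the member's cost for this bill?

The deductible is already satisfied, so the full bill goes to coinsurance.
20% of $27257 = $5451.40 falls to the member.
Year-to-date out-of-pocket would reach $2950 + $5451.40 = $8401.40, above the $7200 maximum, so the member pays only $7200 − $2950 = $4250.

$4250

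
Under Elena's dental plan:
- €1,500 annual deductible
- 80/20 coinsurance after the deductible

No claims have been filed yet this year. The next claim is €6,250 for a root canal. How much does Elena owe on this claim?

€2,450

Deductible not yet touched, so the first €1,500 of the bill goes to the deductible.
The remaining €4,750 (= €6,250 − €1,500) moves to coinsurance.
20% of €4,750 = €950 falls to the patient.
Patient responsibility: €1,500 + €950 = €2,450.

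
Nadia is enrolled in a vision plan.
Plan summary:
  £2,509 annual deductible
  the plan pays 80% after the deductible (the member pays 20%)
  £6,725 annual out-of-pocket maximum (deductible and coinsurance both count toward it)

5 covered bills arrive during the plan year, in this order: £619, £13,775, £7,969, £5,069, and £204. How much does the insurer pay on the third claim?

Claim 1 (£619): all of it applies to the deductible. Cost to member: £619. OOP to date £619. Plan pays £619 − £619 = £0.
Claim 2 (£13,775): £1,890 to deductible, leaving £11,885; member's 20% is £2,377. Member owes £4,267 (running OOP £4,886). Insurer: £13,775 − £4,267 = £9,508.
Claim 3 (£7,969): 20% coinsurance on £7,969 = £1,593.80. Member owes £1,593.80 (running OOP £6,479.80). Insurer: £7,969 − £1,593.80 = £6,375.20.

£6,375.20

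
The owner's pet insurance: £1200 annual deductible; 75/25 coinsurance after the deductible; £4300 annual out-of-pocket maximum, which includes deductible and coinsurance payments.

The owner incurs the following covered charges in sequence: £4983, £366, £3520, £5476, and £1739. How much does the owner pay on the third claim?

Claim 1 (£4983): deductible takes £1200, £3783 remains; owner's 25% is £945.75. Owner owes £2145.75 (running OOP £2145.75).
Claim 2 (£366): deductible already satisfied, so owner's share is 25% × £366 = £91.50. Cost to owner: £91.50. OOP to date £2237.25.
Claim 3 (£3520): deductible met; 25% of £3520 = £880. Owner owes £880 (running OOP £3117.25).

£880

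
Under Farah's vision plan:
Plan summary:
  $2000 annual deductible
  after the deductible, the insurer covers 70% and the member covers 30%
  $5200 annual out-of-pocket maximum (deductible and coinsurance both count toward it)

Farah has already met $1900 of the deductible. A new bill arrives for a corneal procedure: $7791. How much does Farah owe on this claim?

$2407.30

$1900 of the $2000 deductible is already met, leaving $100.
That leaves $7791 − $100 = $7691 for coinsurance.
30% of $7691 = $2307.30 falls to the member.
That puts the member's cost at $100 + $2307.30 = $2407.30 before any cap.
Cumulative spending $1900 + $2407.30 = $4307.30 stays under the $5200 maximum.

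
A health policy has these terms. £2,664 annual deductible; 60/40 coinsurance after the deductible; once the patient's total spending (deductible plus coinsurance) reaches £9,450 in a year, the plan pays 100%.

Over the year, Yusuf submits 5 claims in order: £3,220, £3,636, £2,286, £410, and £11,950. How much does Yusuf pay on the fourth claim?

£164

Claim 1 — £3,220: deductible takes £2,664, £556 remains; coinsurance £556 × 40% = £222.40. Cost to patient: £2,886.40. OOP to date £2,886.40.
Claim 2 — £3,636: deductible already satisfied, so patient's share is 40% × £3,636 = £1,454.40. Patient pays £1,454.40; OOP now £4,340.80.
Claim 3 — £2,286: 40% coinsurance on £2,286 = £914.40. Patient pays £914.40; OOP now £5,255.20.
Claim 4 — £410: deductible met; 40% of £410 = £164. Cost to patient: £164. OOP to date £5,419.20.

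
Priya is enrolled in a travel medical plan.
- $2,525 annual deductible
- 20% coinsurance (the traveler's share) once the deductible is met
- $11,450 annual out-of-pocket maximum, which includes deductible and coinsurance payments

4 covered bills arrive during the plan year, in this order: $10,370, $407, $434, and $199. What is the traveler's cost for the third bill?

$86.80

Claim 1 — $10,370: deductible takes $2,525, $7,845 remains; 20% of $7,845 = $1,569. Traveler owes $4,094 (running OOP $4,094).
Claim 2 — $407: 20% coinsurance on $407 = $81.40. Traveler pays $81.40; OOP now $4,175.40.
Claim 3 — $434: deductible met; 20% of $434 = $86.80. Traveler pays $86.80; OOP now $4,262.20.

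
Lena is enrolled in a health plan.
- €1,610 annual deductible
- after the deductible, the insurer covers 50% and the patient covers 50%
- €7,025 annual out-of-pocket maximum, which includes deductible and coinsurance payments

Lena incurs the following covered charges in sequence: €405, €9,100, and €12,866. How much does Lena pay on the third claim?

#1 (€405): entire amount goes to the deductible. Cost to patient: €405. OOP to date €405.
#2 (€9,100): €1,205 to deductible, leaving €7,895; 50% of €7,895 = €3,947.50. Cost to patient: €5,152.50. OOP to date €5,557.50.
#3 (€12,866): 50% coinsurance on €12,866 = €6,433. OOP would hit €11,990.50 > €7,025, so the cap limits the patient to €7,025 − €5,557.50 = €1,467.50.

€1,467.50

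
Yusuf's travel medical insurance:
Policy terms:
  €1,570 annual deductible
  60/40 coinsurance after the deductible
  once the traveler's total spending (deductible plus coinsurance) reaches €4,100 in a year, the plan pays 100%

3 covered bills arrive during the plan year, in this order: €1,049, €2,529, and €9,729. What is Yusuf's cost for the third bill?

€1,726.80

Claim 1 (€1,049): entire amount goes to the deductible. Traveler pays €1,049; OOP now €1,049.
Claim 2 (€2,529): €521 finishes the deductible; €2,008 goes to coinsurance; 40% of €2,008 = €803.20. Traveler pays €1,324.20; OOP now €2,373.20.
Claim 3 (€9,729): deductible met; 40% of €9,729 = €3,891.60. That would push OOP to €6,264.80, over the €4,100 cap, so traveler pays €4,100 − €2,373.20 = €1,726.80.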